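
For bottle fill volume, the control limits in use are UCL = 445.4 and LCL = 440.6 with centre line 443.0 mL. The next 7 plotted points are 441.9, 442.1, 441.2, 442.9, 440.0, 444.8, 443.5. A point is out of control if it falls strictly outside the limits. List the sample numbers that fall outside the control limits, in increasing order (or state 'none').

5

Compare each point to [440.6, 445.4]: sample 5 = 440.0 < LCL.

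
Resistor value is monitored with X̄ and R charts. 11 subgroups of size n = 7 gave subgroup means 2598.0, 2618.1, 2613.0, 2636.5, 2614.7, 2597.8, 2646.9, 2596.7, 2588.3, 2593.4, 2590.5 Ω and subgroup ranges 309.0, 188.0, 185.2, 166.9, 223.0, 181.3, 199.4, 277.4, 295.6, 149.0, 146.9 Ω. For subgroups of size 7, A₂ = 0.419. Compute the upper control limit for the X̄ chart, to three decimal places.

X̄̄ = (2598.0 + 2618.1 + 2613.0 + 2636.5 + 2614.7 + 2597.8 + 2646.9 + 2596.7 + 2588.3 + 2593.4 + 2590.5) / 11 = 28693.9000 / 11 = 2608.5364
R̄ = (309.0 + 188.0 + 185.2 + 166.9 + 223.0 + 181.3 + 199.4 + 277.4 + 295.6 + 149.0 + 146.9) / 11 = 2321.7000 / 11 = 211.0636
UCL = X̄̄ + A₂·R̄ = 2608.5364 + 0.419 × 211.0636 = 2696.9720

2696.972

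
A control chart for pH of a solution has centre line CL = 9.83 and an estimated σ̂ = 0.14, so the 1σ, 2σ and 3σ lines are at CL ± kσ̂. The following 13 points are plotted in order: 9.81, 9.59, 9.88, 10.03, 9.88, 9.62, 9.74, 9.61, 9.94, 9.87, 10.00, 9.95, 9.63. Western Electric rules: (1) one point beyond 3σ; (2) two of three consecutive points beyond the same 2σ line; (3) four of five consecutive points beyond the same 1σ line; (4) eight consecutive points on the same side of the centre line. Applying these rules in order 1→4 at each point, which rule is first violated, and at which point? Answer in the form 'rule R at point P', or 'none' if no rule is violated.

none

Zone of each point (C = within 1σ̂, B = 1σ̂–2σ̂, A = 2σ̂–3σ̂, * = beyond 3σ̂; sign = side of CL): 1:-C, 2:-B, 3:+C, 4:+B, 5:+C, 6:-B, 7:-C, 8:-B, 9:+C, 10:+C, 11:+B, 12:+C, 13:-B
No rule fires across all 13 points.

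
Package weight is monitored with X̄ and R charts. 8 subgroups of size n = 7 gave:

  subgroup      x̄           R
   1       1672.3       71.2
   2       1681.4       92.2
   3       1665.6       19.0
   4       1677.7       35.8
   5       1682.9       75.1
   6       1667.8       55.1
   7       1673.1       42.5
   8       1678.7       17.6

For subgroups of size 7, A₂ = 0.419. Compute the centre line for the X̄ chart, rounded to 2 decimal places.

1674.94

X̄̄ = (1672.3 + 1681.4 + 1665.6 + 1677.7 + 1682.9 + 1667.8 + 1673.1 + 1678.7) / 8 = 13399.5000 / 8 = 1674.9375
CL = X̄̄ = 1674.9375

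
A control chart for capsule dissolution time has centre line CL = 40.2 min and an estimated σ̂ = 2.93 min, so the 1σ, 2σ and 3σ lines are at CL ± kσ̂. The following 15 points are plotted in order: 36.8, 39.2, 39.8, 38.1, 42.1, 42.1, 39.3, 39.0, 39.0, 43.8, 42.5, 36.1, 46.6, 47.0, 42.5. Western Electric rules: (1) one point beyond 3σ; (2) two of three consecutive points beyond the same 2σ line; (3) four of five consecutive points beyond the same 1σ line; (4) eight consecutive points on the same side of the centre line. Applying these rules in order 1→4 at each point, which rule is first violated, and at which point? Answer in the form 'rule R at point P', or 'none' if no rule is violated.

rule 2 at point 14

Zone of each point (C = within 1σ̂, B = 1σ̂–2σ̂, A = 2σ̂–3σ̂, * = beyond 3σ̂; sign = side of CL): 1:-B, 2:-C, 3:-C, 4:-C, 5:+C, 6:+C, 7:-C, 8:-C, 9:-C, 10:+B, 11:+C, 12:-B, 13:+A, 14:+A, 15:+C
Rule 2 (two of three consecutive points beyond the same 2σ limit) is satisfied at point 14.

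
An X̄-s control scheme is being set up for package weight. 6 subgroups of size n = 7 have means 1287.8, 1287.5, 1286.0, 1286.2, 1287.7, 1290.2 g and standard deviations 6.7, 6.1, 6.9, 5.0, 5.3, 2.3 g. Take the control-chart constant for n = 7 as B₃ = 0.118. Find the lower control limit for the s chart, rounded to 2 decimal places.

0.64

s̄ = (6.7 + 6.1 + 6.9 + 5.0 + 5.3 + 2.3) / 6 = 5.3833
LCL_s = B₃·s̄ = 0.118 × 5.3833 = 0.6352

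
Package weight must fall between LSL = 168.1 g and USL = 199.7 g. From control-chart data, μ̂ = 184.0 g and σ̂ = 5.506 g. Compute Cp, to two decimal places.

Cp = (USL − LSL) / (6σ̂) = (199.7 − 168.1) / (6 × 5.506) = 31.6000 / 33.0360 = 0.9565

0.96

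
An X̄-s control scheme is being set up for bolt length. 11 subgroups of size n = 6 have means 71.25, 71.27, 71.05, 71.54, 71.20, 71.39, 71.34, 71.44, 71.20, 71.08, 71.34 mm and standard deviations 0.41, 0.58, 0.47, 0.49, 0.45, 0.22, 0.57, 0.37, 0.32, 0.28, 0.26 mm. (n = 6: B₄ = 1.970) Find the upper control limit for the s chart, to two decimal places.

s̄ = (0.41 + 0.58 + 0.47 + 0.49 + 0.45 + 0.22 + 0.57 + 0.37 + 0.32 + 0.28 + 0.26) / 11 = 0.4018
UCL_s = B₄·s̄ = 1.970 × 0.4018 = 0.7916

0.79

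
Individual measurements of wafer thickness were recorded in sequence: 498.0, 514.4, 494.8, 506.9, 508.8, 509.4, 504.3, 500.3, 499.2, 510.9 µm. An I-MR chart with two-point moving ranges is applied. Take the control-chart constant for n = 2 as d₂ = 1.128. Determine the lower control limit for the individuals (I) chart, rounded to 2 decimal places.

483.28

X̄ = (498.0 + 514.4 + 494.8 + 506.9 + 508.8 + 509.4 + 504.3 + 500.3 + 499.2 + 510.9) / 10 = 504.7000
Moving ranges: 16.4, 19.6, 12.1, 1.9, 0.6, 5.1, 4.0, 1.1, 11.7; M̄R̄ = 72.5000 / 9 = 8.0556
LCL = X̄ − 3·M̄R̄/d₂ = 504.7000 − 3 × 8.0556 / 1.128 = 483.2757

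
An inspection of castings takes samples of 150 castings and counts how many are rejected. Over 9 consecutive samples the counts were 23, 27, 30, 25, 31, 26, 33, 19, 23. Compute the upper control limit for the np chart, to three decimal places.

p̄ = Σdᵢ / (k·n) = 237 / (9 × 150) = 0.17556
UCL = np̄ + 3·√(np̄(1−p̄)) = 26.3333 + 3 × √(26.3333×0.82444) = 26.3333 + 3 × 4.6594 = 40.3116

40.312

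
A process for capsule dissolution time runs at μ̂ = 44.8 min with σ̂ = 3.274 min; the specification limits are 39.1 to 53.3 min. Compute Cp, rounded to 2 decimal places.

0.72

Cp = (USL − LSL) / (6σ̂) = (53.3 − 39.1) / (6 × 3.274) = 14.2000 / 19.6440 = 0.7229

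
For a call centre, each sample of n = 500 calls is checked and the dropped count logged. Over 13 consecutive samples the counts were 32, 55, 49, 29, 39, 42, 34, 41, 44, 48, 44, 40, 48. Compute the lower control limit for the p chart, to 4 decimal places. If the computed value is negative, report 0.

0.0467

p̄ = Σdᵢ / (k·n) = 545 / (13 × 500) = 0.08385
LCL = p̄ − 3·√(p̄(1−p̄)/n) = 0.08385 − 3 × 0.01239 = 0.04666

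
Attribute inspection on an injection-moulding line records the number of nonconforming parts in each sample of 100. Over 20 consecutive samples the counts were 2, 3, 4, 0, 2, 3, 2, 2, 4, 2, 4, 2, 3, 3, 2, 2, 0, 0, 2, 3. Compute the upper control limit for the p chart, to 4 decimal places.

p̄ = Σdᵢ / (k·n) = 45 / (20 × 100) = 0.02250
UCL = p̄ + 3·√(p̄(1−p̄)/n) = 0.02250 + 3 × √(0.02250×0.97750/100) = 0.02250 + 3 × 0.01483 = 0.06699

0.0670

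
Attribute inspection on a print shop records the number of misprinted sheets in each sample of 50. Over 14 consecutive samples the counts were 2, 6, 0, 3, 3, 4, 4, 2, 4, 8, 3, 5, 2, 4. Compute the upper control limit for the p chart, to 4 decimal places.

p̄ = Σdᵢ / (k·n) = 50 / (14 × 50) = 0.07143
UCL = p̄ + 3·√(p̄(1−p̄)/n) = 0.07143 + 3 × √(0.07143×0.92857/50) = 0.07143 + 3 × 0.03642 = 0.18069

0.1807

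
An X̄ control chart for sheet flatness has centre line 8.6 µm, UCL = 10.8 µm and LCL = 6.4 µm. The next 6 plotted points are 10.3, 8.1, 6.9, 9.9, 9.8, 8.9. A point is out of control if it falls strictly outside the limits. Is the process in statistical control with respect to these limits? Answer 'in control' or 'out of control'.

All 6 points lie within [6.4, 10.8].

in control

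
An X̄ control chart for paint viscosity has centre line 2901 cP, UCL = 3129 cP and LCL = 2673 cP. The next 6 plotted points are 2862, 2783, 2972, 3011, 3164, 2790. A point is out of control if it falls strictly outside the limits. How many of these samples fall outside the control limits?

Compare each point to [2673, 3129]: sample 5 = 3164 > UCL.

1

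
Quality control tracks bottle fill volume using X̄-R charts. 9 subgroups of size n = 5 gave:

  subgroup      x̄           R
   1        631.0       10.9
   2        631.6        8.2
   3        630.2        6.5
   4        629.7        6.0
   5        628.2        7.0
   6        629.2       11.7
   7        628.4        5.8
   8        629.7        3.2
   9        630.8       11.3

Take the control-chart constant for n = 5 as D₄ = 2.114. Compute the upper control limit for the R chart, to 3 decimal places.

R̄ = (10.9 + 8.2 + 6.5 + 6.0 + 7.0 + 11.7 + 5.8 + 3.2 + 11.3) / 9 = 70.6000 / 9 = 7.8444
UCL_R = D₄·R̄ = 2.114 × 7.8444 = 16.5832

16.583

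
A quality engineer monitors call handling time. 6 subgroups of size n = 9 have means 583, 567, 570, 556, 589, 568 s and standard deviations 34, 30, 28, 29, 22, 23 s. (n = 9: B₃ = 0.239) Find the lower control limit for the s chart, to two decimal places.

s̄ = (34 + 30 + 28 + 29 + 22 + 23) / 6 = 27.6667
LCL_s = B₃·s̄ = 0.239 × 27.6667 = 6.6123

6.61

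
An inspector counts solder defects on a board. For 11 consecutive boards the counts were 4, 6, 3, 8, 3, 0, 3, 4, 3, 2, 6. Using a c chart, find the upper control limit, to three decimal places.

9.680

c̄ = (4 + 6 + 3 + 8 + 3 + 0 + 3 + 4 + 3 + 2 + 6) / 11 = 42 / 11 = 3.8182
UCL = c̄ + 3√c̄ = 3.8182 + 3 × √3.8182 = 3.8182 + 3 × 1.9540 = 9.6802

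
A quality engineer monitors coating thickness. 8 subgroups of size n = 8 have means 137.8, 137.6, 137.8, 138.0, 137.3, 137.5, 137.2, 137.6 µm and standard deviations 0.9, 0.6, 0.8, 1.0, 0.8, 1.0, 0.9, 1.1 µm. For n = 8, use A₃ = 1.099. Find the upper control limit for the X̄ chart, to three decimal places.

X̄̄ = (137.8 + 137.6 + 137.8 + 138.0 + 137.3 + 137.5 + 137.2 + 137.6) / 8 = 137.6000
s̄ = (0.9 + 0.6 + 0.8 + 1.0 + 0.8 + 1.0 + 0.9 + 1.1) / 8 = 0.8875
UCL = X̄̄ + A₃·s̄ = 137.6000 + 1.099 × 0.8875 = 138.5754

138.575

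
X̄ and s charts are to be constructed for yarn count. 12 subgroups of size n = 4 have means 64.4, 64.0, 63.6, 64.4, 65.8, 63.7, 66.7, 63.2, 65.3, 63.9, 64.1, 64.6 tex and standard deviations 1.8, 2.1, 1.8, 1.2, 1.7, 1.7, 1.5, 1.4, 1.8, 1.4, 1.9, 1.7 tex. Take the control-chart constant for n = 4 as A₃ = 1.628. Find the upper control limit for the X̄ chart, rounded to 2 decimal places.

X̄̄ = (64.4 + 64.0 + 63.6 + 64.4 + 65.8 + 63.7 + 66.7 + 63.2 + 65.3 + 63.9 + 64.1 + 64.6) / 12 = 64.4750
s̄ = (1.8 + 2.1 + 1.8 + 1.2 + 1.7 + 1.7 + 1.5 + 1.4 + 1.8 + 1.4 + 1.9 + 1.7) / 12 = 1.6667
UCL = X̄̄ + A₃·s̄ = 64.4750 + 1.628 × 1.6667 = 67.1883

67.19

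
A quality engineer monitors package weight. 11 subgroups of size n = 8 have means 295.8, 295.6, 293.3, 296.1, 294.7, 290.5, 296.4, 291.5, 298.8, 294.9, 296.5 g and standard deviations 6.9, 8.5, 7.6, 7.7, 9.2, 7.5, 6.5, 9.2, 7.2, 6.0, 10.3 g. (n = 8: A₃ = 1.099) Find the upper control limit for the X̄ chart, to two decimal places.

X̄̄ = (295.8 + 295.6 + 293.3 + 296.1 + 294.7 + 290.5 + 296.4 + 291.5 + 298.8 + 294.9 + 296.5) / 11 = 294.9182
s̄ = (6.9 + 8.5 + 7.6 + 7.7 + 9.2 + 7.5 + 6.5 + 9.2 + 7.2 + 6.0 + 10.3) / 11 = 7.8727
UCL = X̄̄ + A₃·s̄ = 294.9182 + 1.099 × 7.8727 = 303.5703

303.57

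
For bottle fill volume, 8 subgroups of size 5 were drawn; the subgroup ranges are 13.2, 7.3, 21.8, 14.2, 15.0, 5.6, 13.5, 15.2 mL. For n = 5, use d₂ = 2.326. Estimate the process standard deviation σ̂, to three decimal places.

R̄ = (13.2 + 7.3 + 21.8 + 14.2 + 15.0 + 5.6 + 13.5 + 15.2) / 8 = 13.2250
σ̂ = R̄ / d₂ = 13.2250 / 2.326 = 5.6857

5.686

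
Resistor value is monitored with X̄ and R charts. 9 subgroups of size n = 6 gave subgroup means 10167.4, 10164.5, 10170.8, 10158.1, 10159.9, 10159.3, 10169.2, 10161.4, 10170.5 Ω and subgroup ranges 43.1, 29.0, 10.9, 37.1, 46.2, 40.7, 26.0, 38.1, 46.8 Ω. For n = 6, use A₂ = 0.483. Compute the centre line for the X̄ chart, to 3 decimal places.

10164.567

X̄̄ = (10167.4 + 10164.5 + 10170.8 + 10158.1 + 10159.9 + 10159.3 + 10169.2 + 10161.4 + 10170.5) / 9 = 91481.1000 / 9 = 10164.5667
CL = X̄̄ = 10164.5667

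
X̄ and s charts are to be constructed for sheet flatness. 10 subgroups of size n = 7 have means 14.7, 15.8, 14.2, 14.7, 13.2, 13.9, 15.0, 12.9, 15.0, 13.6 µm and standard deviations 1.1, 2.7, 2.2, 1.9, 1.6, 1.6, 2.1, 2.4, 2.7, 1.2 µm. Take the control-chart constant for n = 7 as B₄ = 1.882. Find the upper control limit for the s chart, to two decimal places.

3.67

s̄ = (1.1 + 2.7 + 2.2 + 1.9 + 1.6 + 1.6 + 2.1 + 2.4 + 2.7 + 1.2) / 10 = 1.9500
UCL_s = B₄·s̄ = 1.882 × 1.9500 = 3.6699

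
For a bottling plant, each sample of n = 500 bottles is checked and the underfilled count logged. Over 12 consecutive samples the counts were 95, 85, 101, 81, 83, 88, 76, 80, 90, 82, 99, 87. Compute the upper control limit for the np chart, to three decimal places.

112.710

p̄ = Σdᵢ / (k·n) = 1047 / (12 × 500) = 0.17450
UCL = np̄ + 3·√(np̄(1−p̄)) = 87.2500 + 3 × √(87.2500×0.82550) = 87.2500 + 3 × 8.4867 = 112.7102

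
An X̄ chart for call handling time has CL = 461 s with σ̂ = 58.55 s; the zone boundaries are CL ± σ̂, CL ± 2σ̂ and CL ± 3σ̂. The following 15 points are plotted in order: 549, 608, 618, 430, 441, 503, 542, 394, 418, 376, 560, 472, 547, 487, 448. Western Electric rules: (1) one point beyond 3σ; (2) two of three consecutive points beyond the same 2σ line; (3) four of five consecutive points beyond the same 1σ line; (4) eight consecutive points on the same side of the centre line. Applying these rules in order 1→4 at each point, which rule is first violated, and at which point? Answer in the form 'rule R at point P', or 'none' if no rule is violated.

rule 2 at point 3

Zone of each point (C = within 1σ̂, B = 1σ̂–2σ̂, A = 2σ̂–3σ̂, * = beyond 3σ̂; sign = side of CL): 1:+B, 2:+A, 3:+A, 4:-C, 5:-C, 6:+C, 7:+B, 8:-B, 9:-C, 10:-B, 11:+B, 12:+C, 13:+B, 14:+C, 15:-C
Rule 2 (two of three consecutive points beyond the same 2σ limit) is satisfied at point 3.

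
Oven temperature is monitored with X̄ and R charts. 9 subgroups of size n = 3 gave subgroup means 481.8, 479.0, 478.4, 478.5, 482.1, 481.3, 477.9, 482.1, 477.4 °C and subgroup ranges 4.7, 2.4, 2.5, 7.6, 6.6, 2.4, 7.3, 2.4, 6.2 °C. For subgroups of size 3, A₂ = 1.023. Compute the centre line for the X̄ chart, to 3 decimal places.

X̄̄ = (481.8 + 479.0 + 478.4 + 478.5 + 482.1 + 481.3 + 477.9 + 482.1 + 477.4) / 9 = 4318.5000 / 9 = 479.8333
CL = X̄̄ = 479.8333

479.833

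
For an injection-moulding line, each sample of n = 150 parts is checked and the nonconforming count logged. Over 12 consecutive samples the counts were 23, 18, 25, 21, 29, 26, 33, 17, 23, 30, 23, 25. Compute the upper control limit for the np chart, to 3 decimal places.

p̄ = Σdᵢ / (k·n) = 293 / (12 × 150) = 0.16278
UCL = np̄ + 3·√(np̄(1−p̄)) = 24.4167 + 3 × √(24.4167×0.83722) = 24.4167 + 3 × 4.5213 = 37.9806

37.981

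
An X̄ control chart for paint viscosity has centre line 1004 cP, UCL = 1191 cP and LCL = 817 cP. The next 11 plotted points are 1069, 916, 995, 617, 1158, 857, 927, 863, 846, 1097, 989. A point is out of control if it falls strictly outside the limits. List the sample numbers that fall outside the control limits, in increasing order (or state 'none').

4

Compare each point to [817, 1191]: sample 4 = 617 < LCL.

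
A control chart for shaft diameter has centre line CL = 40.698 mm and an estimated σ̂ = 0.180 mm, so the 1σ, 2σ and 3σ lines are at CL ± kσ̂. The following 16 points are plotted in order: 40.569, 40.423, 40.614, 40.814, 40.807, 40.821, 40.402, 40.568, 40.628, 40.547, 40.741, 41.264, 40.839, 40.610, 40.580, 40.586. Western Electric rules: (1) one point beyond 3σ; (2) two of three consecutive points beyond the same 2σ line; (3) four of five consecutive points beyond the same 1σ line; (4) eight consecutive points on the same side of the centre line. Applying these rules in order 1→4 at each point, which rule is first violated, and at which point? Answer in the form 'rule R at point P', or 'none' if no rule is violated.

Zone of each point (C = within 1σ̂, B = 1σ̂–2σ̂, A = 2σ̂–3σ̂, * = beyond 3σ̂; sign = side of CL): 1:-C, 2:-B, 3:-C, 4:+C, 5:+C, 6:+C, 7:-B, 8:-C, 9:-C, 10:-C, 11:+C, 12:+*, 13:+C, 14:-C, 15:-C, 16:-C
Rule 1 (one point beyond the 3σ limits) is satisfied at point 12.

rule 1 at point 12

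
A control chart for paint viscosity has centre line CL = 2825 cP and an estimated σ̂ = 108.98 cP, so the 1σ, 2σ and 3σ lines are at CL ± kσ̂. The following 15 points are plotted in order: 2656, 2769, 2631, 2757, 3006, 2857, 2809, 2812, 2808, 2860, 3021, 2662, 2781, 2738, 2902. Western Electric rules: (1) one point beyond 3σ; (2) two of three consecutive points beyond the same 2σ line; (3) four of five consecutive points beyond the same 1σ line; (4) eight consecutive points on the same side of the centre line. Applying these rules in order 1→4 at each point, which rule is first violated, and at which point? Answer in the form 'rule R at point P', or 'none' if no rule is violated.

Zone of each point (C = within 1σ̂, B = 1σ̂–2σ̂, A = 2σ̂–3σ̂, * = beyond 3σ̂; sign = side of CL): 1:-B, 2:-C, 3:-B, 4:-C, 5:+B, 6:+C, 7:-C, 8:-C, 9:-C, 10:+C, 11:+B, 12:-B, 13:-C, 14:-C, 15:+C
No rule fires across all 15 points.

none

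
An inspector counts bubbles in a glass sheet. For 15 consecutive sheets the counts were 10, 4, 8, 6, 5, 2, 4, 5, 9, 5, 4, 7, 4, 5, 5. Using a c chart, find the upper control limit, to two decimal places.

c̄ = (10 + 4 + 8 + 6 + 5 + 2 + 4 + 5 + 9 + 5 + 4 + 7 + 4 + 5 + 5) / 15 = 83 / 15 = 5.5333
UCL = c̄ + 3√c̄ = 5.5333 + 3 × √5.5333 = 5.5333 + 3 × 2.3523 = 12.5902

12.59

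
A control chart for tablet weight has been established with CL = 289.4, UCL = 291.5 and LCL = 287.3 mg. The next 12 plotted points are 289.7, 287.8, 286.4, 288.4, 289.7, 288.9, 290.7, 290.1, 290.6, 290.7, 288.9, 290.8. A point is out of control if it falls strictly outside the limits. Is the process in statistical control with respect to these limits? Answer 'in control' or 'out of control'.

out of control

Compare each point to [287.3, 291.5]: sample 3 = 286.4 < LCL.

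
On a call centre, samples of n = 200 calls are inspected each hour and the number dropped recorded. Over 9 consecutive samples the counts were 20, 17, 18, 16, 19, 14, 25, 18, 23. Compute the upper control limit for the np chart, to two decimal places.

p̄ = Σdᵢ / (k·n) = 170 / (9 × 200) = 0.09444
UCL = np̄ + 3·√(np̄(1−p̄)) = 18.8889 + 3 × √(18.8889×0.90556) = 18.8889 + 3 × 4.1358 = 31.2963

31.30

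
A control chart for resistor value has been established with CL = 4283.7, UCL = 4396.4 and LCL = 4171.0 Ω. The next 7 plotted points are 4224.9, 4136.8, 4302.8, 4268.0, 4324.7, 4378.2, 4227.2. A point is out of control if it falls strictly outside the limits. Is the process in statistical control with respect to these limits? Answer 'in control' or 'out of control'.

Compare each point to [4171.0, 4396.4]: sample 2 = 4136.8 < LCL.

out of control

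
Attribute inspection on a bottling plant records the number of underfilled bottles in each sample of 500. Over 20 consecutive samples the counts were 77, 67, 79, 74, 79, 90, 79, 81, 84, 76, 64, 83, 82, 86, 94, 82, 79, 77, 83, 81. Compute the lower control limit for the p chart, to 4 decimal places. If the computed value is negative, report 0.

p̄ = Σdᵢ / (k·n) = 1597 / (20 × 500) = 0.15970
LCL = p̄ − 3·√(p̄(1−p̄)/n) = 0.15970 − 3 × 0.01638 = 0.11055

0.1106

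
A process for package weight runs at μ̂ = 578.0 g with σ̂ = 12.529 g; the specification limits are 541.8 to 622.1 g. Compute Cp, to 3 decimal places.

Cp = (USL − LSL) / (6σ̂) = (622.1 − 541.8) / (6 × 12.529) = 80.3000 / 75.1740 = 1.0682

1.068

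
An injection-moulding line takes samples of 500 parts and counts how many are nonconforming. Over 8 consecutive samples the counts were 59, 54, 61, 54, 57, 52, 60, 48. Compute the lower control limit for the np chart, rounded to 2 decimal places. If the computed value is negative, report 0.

p̄ = Σdᵢ / (k·n) = 445 / (8 × 500) = 0.11125
LCL = np̄ − 3·√(np̄(1−p̄)) = 55.6250 − 3 × 7.0311 = 34.5316

34.53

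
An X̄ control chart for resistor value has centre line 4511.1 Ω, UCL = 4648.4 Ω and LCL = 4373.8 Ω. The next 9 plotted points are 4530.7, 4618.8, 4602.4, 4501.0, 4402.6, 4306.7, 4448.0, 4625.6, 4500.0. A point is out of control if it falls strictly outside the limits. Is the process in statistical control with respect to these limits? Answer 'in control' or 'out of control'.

out of control

Compare each point to [4373.8, 4648.4]: sample 6 = 4306.7 < LCL.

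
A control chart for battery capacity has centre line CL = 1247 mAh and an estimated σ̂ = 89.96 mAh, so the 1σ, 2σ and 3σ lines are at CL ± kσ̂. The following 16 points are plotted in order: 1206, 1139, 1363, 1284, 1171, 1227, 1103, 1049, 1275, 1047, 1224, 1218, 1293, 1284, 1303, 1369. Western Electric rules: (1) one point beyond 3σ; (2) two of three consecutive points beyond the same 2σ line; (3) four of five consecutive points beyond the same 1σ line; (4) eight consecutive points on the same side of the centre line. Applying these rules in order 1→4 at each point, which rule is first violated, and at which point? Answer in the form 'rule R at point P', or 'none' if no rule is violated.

rule 2 at point 10

Zone of each point (C = within 1σ̂, B = 1σ̂–2σ̂, A = 2σ̂–3σ̂, * = beyond 3σ̂; sign = side of CL): 1:-C, 2:-B, 3:+B, 4:+C, 5:-C, 6:-C, 7:-B, 8:-A, 9:+C, 10:-A, 11:-C, 12:-C, 13:+C, 14:+C, 15:+C, 16:+B
Rule 2 (two of three consecutive points beyond the same 2σ limit) is satisfied at point 10.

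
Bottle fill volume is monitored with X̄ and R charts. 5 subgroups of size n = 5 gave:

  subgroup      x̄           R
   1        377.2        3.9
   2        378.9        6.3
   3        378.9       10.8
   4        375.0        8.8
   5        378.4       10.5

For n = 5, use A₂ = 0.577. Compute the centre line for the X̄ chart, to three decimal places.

X̄̄ = (377.2 + 378.9 + 378.9 + 375.0 + 378.4) / 5 = 1888.4000 / 5 = 377.6800
CL = X̄̄ = 377.6800

377.680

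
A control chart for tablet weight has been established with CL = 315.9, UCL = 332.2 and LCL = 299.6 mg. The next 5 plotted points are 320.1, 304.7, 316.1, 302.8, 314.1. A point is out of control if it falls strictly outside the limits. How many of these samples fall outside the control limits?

0

All 5 points lie within [299.6, 332.2].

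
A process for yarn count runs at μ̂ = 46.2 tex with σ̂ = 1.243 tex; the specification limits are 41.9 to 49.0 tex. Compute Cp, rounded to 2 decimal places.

Cp = (USL − LSL) / (6σ̂) = (49.0 − 41.9) / (6 × 1.243) = 7.1000 / 7.4580 = 0.9520

0.95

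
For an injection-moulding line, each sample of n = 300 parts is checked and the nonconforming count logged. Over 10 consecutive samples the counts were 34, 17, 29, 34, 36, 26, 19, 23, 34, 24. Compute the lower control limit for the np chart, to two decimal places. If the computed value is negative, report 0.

12.58

p̄ = Σdᵢ / (k·n) = 276 / (10 × 300) = 0.09200
LCL = np̄ − 3·√(np̄(1−p̄)) = 27.6000 − 3 × 5.0061 = 12.5818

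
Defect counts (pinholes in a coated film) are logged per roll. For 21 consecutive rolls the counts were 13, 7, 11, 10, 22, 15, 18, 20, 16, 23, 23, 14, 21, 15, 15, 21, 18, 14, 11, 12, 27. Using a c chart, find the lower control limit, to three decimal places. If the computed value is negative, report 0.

c̄ = (13 + 7 + 11 + 10 + 22 + 15 + 18 + 20 + 16 + 23 + 23 + 14 + 21 + 15 + 15 + 21 + 18 + 14 + 11 + 12 + 27) / 21 = 346 / 21 = 16.4762
LCL = c̄ − 3√c̄ = 16.4762 − 3 × 4.0591 = 4.2989

4.299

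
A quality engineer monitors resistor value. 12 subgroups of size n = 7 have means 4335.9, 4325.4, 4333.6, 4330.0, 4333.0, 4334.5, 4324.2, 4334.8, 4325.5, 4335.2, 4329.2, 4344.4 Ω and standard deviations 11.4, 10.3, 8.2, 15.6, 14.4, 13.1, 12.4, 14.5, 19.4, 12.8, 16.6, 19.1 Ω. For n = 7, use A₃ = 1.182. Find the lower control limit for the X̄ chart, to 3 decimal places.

X̄̄ = (4335.9 + 4325.4 + 4333.6 + 4330.0 + 4333.0 + 4334.5 + 4324.2 + 4334.8 + 4325.5 + 4335.2 + 4329.2 + 4344.4) / 12 = 4332.1417
s̄ = (11.4 + 10.3 + 8.2 + 15.6 + 14.4 + 13.1 + 12.4 + 14.5 + 19.4 + 12.8 + 16.6 + 19.1) / 12 = 13.9833
LCL = X̄̄ − A₃·s̄ = 4332.1417 − 1.182 × 13.9833 = 4315.6134

4315.613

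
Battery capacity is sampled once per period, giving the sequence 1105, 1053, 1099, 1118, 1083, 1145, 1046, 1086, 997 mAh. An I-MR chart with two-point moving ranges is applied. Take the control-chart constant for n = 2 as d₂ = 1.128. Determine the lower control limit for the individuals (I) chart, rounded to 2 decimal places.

934.39

X̄ = (1105 + 1053 + 1099 + 1118 + 1083 + 1145 + 1046 + 1086 + 997) / 9 = 1081.3333
Moving ranges: 52, 46, 19, 35, 62, 99, 40, 89; M̄R̄ = 442.0000 / 8 = 55.2500
LCL = X̄ − 3·M̄R̄/d₂ = 1081.3333 − 3 × 55.2500 / 1.128 = 934.3918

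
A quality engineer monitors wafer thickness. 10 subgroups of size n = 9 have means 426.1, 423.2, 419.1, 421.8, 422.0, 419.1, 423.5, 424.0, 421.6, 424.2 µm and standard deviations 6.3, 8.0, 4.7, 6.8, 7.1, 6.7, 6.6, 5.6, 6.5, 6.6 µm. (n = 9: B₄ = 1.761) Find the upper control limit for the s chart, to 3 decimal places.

11.429

s̄ = (6.3 + 8.0 + 4.7 + 6.8 + 7.1 + 6.7 + 6.6 + 5.6 + 6.5 + 6.6) / 10 = 6.4900
UCL_s = B₄·s̄ = 1.761 × 6.4900 = 11.4289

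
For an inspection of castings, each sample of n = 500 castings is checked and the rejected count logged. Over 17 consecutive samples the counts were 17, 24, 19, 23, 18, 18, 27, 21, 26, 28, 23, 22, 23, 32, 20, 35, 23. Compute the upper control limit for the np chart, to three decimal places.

p̄ = Σdᵢ / (k·n) = 399 / (17 × 500) = 0.04694
UCL = np̄ + 3·√(np̄(1−p̄)) = 23.4706 + 3 × √(23.4706×0.95306) = 23.4706 + 3 × 4.7296 = 37.6593

37.659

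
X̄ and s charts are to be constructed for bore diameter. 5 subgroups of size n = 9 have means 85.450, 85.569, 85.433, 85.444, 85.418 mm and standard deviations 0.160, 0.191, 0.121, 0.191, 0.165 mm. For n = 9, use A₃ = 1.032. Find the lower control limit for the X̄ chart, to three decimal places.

X̄̄ = (85.450 + 85.569 + 85.433 + 85.444 + 85.418) / 5 = 85.4628
s̄ = (0.160 + 0.191 + 0.121 + 0.191 + 0.165) / 5 = 0.1656
LCL = X̄̄ − A₃·s̄ = 85.4628 − 1.032 × 0.1656 = 85.2919

85.292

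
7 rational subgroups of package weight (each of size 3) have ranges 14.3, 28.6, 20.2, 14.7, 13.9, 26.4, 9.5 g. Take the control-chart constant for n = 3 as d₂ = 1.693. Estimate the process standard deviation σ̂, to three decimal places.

10.767

R̄ = (14.3 + 28.6 + 20.2 + 14.7 + 13.9 + 26.4 + 9.5) / 7 = 18.2286
σ̂ = R̄ / d₂ = 18.2286 / 1.693 = 10.7670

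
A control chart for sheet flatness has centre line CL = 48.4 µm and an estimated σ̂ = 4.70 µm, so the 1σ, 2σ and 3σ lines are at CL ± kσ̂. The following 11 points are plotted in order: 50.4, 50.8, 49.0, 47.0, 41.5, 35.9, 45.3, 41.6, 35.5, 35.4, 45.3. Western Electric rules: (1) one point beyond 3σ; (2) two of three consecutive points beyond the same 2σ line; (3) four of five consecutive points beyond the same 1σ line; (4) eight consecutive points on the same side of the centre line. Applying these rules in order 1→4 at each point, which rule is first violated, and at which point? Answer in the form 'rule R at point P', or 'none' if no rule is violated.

rule 3 at point 9

Zone of each point (C = within 1σ̂, B = 1σ̂–2σ̂, A = 2σ̂–3σ̂, * = beyond 3σ̂; sign = side of CL): 1:+C, 2:+C, 3:+C, 4:-C, 5:-B, 6:-A, 7:-C, 8:-B, 9:-A, 10:-A, 11:-C
Rule 3 (four of five consecutive points beyond the same 1σ limit) is satisfied at point 9.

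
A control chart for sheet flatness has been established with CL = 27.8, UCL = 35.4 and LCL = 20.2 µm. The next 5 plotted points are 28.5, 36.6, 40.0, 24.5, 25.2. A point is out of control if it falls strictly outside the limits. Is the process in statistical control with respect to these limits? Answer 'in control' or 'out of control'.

out of control

Compare each point to [20.2, 35.4]: sample 2 = 36.6 > UCL; sample 3 = 40.0 > UCL.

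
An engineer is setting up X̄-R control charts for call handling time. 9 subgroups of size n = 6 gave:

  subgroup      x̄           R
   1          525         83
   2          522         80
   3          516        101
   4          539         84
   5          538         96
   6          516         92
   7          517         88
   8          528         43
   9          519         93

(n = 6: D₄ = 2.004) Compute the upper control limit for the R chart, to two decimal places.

R̄ = (83 + 80 + 101 + 84 + 96 + 92 + 88 + 43 + 93) / 9 = 760.0000 / 9 = 84.4444
UCL_R = D₄·R̄ = 2.004 × 84.4444 = 169.2267

169.23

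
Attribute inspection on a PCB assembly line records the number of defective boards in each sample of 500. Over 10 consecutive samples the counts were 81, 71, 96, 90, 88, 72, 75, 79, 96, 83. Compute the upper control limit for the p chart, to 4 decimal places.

0.2161

p̄ = Σdᵢ / (k·n) = 831 / (10 × 500) = 0.16620
UCL = p̄ + 3·√(p̄(1−p̄)/n) = 0.16620 + 3 × √(0.16620×0.83380/500) = 0.16620 + 3 × 0.01665 = 0.21614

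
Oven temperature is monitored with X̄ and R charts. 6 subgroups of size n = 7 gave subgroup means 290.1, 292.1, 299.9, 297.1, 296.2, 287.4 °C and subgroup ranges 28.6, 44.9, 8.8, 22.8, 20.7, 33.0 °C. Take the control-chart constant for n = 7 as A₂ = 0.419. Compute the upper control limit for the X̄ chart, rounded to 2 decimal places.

X̄̄ = (290.1 + 292.1 + 299.9 + 297.1 + 296.2 + 287.4) / 6 = 1762.8000 / 6 = 293.8000
R̄ = (28.6 + 44.9 + 8.8 + 22.8 + 20.7 + 33.0) / 6 = 158.8000 / 6 = 26.4667
UCL = X̄̄ + A₂·R̄ = 293.8000 + 0.419 × 26.4667 = 304.8895

304.89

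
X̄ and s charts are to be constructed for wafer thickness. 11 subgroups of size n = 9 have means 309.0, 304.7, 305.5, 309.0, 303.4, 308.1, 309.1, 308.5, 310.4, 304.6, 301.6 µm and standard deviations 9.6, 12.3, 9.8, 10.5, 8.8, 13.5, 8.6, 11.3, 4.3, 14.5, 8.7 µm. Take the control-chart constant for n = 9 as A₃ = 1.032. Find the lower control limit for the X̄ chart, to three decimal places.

296.220

X̄̄ = (309.0 + 304.7 + 305.5 + 309.0 + 303.4 + 308.1 + 309.1 + 308.5 + 310.4 + 304.6 + 301.6) / 11 = 306.7182
s̄ = (9.6 + 12.3 + 9.8 + 10.5 + 8.8 + 13.5 + 8.6 + 11.3 + 4.3 + 14.5 + 8.7) / 11 = 10.1727
LCL = X̄̄ − A₃·s̄ = 306.7182 − 1.032 × 10.1727 = 296.2199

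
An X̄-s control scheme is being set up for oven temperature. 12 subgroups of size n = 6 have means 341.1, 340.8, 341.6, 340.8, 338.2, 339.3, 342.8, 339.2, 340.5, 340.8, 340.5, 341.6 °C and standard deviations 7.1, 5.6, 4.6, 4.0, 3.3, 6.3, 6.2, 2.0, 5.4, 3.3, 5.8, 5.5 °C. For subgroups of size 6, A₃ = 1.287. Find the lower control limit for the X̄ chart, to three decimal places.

X̄̄ = (341.1 + 340.8 + 341.6 + 340.8 + 338.2 + 339.3 + 342.8 + 339.2 + 340.5 + 340.8 + 340.5 + 341.6) / 12 = 340.6000
s̄ = (7.1 + 5.6 + 4.6 + 4.0 + 3.3 + 6.3 + 6.2 + 2.0 + 5.4 + 3.3 + 5.8 + 5.5) / 12 = 4.9250
LCL = X̄̄ − A₃·s̄ = 340.6000 − 1.287 × 4.9250 = 334.2615

334.262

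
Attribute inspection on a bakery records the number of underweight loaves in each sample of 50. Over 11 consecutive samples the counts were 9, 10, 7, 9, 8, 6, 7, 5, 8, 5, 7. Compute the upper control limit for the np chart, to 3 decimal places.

p̄ = Σdᵢ / (k·n) = 81 / (11 × 50) = 0.14727
UCL = np̄ + 3·√(np̄(1−p̄)) = 7.3636 + 3 × √(7.3636×0.85273) = 7.3636 + 3 × 2.5058 = 14.8811

14.881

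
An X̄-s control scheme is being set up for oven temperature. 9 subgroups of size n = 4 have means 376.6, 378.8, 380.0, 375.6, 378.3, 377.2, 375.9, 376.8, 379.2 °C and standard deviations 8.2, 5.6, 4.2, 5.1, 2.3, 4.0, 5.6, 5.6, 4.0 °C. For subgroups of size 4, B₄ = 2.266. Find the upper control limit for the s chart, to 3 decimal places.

s̄ = (8.2 + 5.6 + 4.2 + 5.1 + 2.3 + 4.0 + 5.6 + 5.6 + 4.0) / 9 = 4.9556
UCL_s = B₄·s̄ = 2.266 × 4.9556 = 11.2293

11.229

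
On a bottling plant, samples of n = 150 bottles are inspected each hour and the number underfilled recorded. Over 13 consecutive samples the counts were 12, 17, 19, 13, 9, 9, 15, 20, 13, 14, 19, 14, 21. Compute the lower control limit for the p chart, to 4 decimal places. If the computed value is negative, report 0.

0.0265

p̄ = Σdᵢ / (k·n) = 195 / (13 × 150) = 0.10000
LCL = p̄ − 3·√(p̄(1−p̄)/n) = 0.10000 − 3 × 0.02449 = 0.02652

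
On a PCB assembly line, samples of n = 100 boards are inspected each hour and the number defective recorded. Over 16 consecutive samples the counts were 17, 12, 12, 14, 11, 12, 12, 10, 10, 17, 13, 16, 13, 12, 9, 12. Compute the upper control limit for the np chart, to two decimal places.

22.59

p̄ = Σdᵢ / (k·n) = 202 / (16 × 100) = 0.12625
UCL = np̄ + 3·√(np̄(1−p̄)) = 12.6250 + 3 × √(12.6250×0.87375) = 12.6250 + 3 × 3.3213 = 22.5889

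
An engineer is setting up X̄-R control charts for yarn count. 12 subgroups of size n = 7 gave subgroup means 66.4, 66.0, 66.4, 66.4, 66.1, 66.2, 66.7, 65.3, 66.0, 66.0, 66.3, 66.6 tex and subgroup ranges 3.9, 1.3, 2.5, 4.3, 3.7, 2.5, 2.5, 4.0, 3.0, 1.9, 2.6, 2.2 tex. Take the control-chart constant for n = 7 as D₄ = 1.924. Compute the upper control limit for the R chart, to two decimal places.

5.52

R̄ = (3.9 + 1.3 + 2.5 + 4.3 + 3.7 + 2.5 + 2.5 + 4.0 + 3.0 + 1.9 + 2.6 + 2.2) / 12 = 34.4000 / 12 = 2.8667
UCL_R = D₄·R̄ = 1.924 × 2.8667 = 5.5155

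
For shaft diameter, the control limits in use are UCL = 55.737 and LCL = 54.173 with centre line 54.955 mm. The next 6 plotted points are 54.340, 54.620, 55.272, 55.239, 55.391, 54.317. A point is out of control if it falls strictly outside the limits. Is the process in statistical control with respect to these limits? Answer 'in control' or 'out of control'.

All 6 points lie within [54.173, 55.737].

in control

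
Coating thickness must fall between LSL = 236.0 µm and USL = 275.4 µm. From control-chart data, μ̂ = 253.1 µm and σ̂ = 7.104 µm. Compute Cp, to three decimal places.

0.924

Cp = (USL − LSL) / (6σ̂) = (275.4 − 236.0) / (6 × 7.104) = 39.4000 / 42.6240 = 0.9244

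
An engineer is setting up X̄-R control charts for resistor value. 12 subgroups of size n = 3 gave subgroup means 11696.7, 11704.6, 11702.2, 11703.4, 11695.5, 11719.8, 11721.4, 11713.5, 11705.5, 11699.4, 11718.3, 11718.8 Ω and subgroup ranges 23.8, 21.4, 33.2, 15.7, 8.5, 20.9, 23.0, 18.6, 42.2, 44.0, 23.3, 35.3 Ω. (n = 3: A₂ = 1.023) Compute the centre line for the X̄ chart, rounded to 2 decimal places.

X̄̄ = (11696.7 + 11704.6 + 11702.2 + 11703.4 + 11695.5 + 11719.8 + 11721.4 + 11713.5 + 11705.5 + 11699.4 + 11718.3 + 11718.8) / 12 = 140499.1000 / 12 = 11708.2583
CL = X̄̄ = 11708.2583

11708.26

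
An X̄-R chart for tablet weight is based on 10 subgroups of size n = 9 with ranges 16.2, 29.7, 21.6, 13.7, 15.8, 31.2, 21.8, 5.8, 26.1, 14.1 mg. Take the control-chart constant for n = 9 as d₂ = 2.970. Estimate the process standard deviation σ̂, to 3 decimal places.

6.599

R̄ = (16.2 + 29.7 + 21.6 + 13.7 + 15.8 + 31.2 + 21.8 + 5.8 + 26.1 + 14.1) / 10 = 19.6000
σ̂ = R̄ / d₂ = 19.6000 / 2.970 = 6.5993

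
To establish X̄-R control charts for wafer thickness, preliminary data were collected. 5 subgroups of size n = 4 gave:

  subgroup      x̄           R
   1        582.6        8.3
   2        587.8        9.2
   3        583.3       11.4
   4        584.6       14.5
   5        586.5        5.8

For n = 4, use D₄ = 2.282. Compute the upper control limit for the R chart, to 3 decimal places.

22.455

R̄ = (8.3 + 9.2 + 11.4 + 14.5 + 5.8) / 5 = 49.2000 / 5 = 9.8400
UCL_R = D₄·R̄ = 2.282 × 9.8400 = 22.4549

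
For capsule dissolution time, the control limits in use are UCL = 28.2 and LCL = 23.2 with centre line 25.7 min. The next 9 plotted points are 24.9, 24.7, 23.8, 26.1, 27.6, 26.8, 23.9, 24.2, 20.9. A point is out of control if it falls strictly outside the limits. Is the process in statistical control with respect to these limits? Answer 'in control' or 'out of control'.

Compare each point to [23.2, 28.2]: sample 9 = 20.9 < LCL.

out of control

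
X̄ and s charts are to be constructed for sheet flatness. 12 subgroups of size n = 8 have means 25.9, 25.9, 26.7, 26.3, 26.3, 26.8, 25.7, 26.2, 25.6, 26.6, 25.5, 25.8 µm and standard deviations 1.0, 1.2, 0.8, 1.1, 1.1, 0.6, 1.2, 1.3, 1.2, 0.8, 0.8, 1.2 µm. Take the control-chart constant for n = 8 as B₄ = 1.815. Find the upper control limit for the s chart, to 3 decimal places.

1.860

s̄ = (1.0 + 1.2 + 0.8 + 1.1 + 1.1 + 0.6 + 1.2 + 1.3 + 1.2 + 0.8 + 0.8 + 1.2) / 12 = 1.0250
UCL_s = B₄·s̄ = 1.815 × 1.0250 = 1.8604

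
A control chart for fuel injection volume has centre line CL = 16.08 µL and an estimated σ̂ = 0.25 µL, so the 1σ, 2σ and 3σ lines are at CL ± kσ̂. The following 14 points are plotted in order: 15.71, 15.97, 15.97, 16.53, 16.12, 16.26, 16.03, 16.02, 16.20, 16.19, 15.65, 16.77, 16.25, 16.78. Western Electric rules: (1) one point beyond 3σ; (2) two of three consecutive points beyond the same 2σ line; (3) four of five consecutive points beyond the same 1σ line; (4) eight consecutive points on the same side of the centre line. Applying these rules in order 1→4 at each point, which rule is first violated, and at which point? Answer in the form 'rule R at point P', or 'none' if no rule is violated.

rule 2 at point 14

Zone of each point (C = within 1σ̂, B = 1σ̂–2σ̂, A = 2σ̂–3σ̂, * = beyond 3σ̂; sign = side of CL): 1:-B, 2:-C, 3:-C, 4:+B, 5:+C, 6:+C, 7:-C, 8:-C, 9:+C, 10:+C, 11:-B, 12:+A, 13:+C, 14:+A
Rule 2 (two of three consecutive points beyond the same 2σ limit) is satisfied at point 14.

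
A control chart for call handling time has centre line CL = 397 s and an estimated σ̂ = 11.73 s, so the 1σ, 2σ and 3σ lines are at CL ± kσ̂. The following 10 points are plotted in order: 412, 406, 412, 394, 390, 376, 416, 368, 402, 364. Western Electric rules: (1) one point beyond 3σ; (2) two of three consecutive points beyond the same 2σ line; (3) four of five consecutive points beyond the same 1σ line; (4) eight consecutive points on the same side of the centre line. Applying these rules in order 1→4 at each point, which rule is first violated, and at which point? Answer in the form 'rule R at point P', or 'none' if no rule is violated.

Zone of each point (C = within 1σ̂, B = 1σ̂–2σ̂, A = 2σ̂–3σ̂, * = beyond 3σ̂; sign = side of CL): 1:+B, 2:+C, 3:+B, 4:-C, 5:-C, 6:-B, 7:+B, 8:-A, 9:+C, 10:-A
Rule 2 (two of three consecutive points beyond the same 2σ limit) is satisfied at point 10.

rule 2 at point 10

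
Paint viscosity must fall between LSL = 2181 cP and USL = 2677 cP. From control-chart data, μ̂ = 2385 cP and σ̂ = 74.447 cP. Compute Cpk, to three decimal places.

0.913

Cpu = (USL − μ̂) / (3σ̂) = (2677 − 2385) / (3 × 74.447) = 1.3074; Cpl = (μ̂ − LSL) / (3σ̂) = (2385 − 2181) / (3 × 74.447) = 0.9134; Cpk = min(Cpu, Cpl) = 0.9134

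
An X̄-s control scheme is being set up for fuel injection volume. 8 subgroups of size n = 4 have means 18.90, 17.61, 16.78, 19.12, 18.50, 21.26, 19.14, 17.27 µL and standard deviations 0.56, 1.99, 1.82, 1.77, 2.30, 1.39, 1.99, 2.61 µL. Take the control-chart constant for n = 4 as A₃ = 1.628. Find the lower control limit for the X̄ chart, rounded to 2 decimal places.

15.64

X̄̄ = (18.90 + 17.61 + 16.78 + 19.12 + 18.50 + 21.26 + 19.14 + 17.27) / 8 = 18.5725
s̄ = (0.56 + 1.99 + 1.82 + 1.77 + 2.30 + 1.39 + 1.99 + 2.61) / 8 = 1.8037
LCL = X̄̄ − A₃·s̄ = 18.5725 − 1.628 × 1.8037 = 15.6360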